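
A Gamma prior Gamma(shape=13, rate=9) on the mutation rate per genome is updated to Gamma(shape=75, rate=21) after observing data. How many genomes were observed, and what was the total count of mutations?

Gamma–Poisson conjugacy: posterior shape = α + Σxᵢ, posterior rate = β + n.
Matching: Σxᵢ = 75 − 13 = 62 and n = 21 − 9 = 12.

n = 12 genomes with total 62 mutations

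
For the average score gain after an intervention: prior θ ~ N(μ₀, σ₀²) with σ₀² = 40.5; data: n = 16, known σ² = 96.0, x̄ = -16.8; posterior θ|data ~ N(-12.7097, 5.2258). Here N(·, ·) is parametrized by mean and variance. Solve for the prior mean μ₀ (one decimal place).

The posterior mean is a precision-weighted average: μ_n = (τ₀μ₀ + τ_data·x̄)/(τ₀+τ_data), with τ₀=1/σ₀² and τ_data=n/σ².
Here τ₀ = 1/40.5 = 0.024691 and τ_data = 16/96.0 = 0.166667, so τ_n = 0.191358.
Rearranging for μ₀: μ₀ = (μ_n·τ_n − τ_data·x̄)/τ₀ = (-12.7097·0.191358 − 0.166667·-16.8) / 0.024691 = 0.367903/0.024691 ≈ 14.9.

μ₀ = 14.9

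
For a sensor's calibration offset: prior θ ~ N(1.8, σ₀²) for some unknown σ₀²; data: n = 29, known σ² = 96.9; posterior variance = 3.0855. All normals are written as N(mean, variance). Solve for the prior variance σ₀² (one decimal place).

σ₀² = 40.3

For the Normal–Normal model with known σ², precisions add: τ_n = τ₀ + n/σ².
So 1/σ₀² = 1/3.0855 − 29/96.9 = 0.324097 − 0.299278 = 0.024819.
Hence σ₀² = 1/0.024819 ≈ 40.3.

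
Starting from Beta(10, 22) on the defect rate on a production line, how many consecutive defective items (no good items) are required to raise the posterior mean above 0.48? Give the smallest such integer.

After k defective items and 0 good items the posterior is Beta(10+k, 22), with mean (10+k)/(10+22+k).
Set (10+k)/(32+k) > 0.48 and solve: k > (0.48·32 − 10)/(1 − 0.48) = 10.308.
The smallest integer exceeding 10.308 is 11.

k = 11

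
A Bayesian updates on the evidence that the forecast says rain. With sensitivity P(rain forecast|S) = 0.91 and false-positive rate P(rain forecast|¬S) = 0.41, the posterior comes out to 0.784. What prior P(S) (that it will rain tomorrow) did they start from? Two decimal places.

P(S) = 0.62

In odds form, posterior odds = prior odds × likelihood ratio, so prior odds = posterior odds ÷ LR.
Posterior odds = 0.784/(1−0.784) = 3.6296. LR = 0.91/0.41 = 2.2195.
Prior odds = 3.6296/2.2195 = 1.6353, so P(S) = 1.6353/(1+1.6353) ≈ 0.62.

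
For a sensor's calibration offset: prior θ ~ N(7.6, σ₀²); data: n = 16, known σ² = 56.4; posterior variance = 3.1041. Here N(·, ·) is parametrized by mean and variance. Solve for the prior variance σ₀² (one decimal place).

σ₀² = 26.0

Posterior precision equals prior precision plus data precision: 1/σ_n² = 1/σ₀² + n/σ².
So 1/σ₀² = 1/3.1041 − 16/56.4 = 0.322155 − 0.283688 = 0.038467.
Hence σ₀² = 1/0.038467 ≈ 26.0.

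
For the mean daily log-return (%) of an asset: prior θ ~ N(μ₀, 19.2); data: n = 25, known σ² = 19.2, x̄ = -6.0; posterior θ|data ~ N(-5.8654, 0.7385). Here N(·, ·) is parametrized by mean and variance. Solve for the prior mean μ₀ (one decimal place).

With known observation variance, the Normal–Normal posterior has precision τ_n = τ₀ + n/σ² and mean μ_n = (τ₀μ₀ + (n/σ²)x̄)/τ_n.
Here τ₀ = 1/19.2 = 0.052083 and τ_data = 25/19.2 = 1.302083, so τ_n = 1.354166.
Rearranging for μ₀: μ₀ = (μ_n·τ_n − τ_data·x̄)/τ₀ = (-5.8654·1.354166 − 1.302083·-6.0) / 0.052083 = -0.130227/0.052083 ≈ -2.5.

μ₀ = -2.5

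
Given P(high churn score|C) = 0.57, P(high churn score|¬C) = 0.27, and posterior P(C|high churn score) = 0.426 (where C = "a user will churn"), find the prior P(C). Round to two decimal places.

In odds form, posterior odds = prior odds × likelihood ratio, so prior odds = posterior odds ÷ LR.
Posterior odds = 0.426/(1−0.426) = 0.7422. LR = 0.57/0.27 = 2.1111.
Prior odds = 0.7422/2.1111 = 0.3516, so P(C) = 0.3516/(1+0.3516) ≈ 0.26.

P(C) = 0.26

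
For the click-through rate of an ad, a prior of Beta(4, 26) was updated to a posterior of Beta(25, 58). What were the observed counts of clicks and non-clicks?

A Beta(a, b) prior with s successes and f failures in binomial data gives a Beta(a+s, b+f) posterior.
So s = 25 − 4 = 21 and f = 58 − 26 = 32.

21 clicks and 32 non-clicks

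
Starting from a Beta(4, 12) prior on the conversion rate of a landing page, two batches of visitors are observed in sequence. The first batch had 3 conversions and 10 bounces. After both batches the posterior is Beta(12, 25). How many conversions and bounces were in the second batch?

5 conversions and 3 bounces

Because Beta–binomial updating is additive in the counts, the combined data contributed (α_post−α_prior, β_post−β_prior) successes and failures.
Total across both batches: 12−4=8 conversions, 25−12=13 bounces.
Subtract the first batch: 8−3=5 conversions and 13−10=3 bounces.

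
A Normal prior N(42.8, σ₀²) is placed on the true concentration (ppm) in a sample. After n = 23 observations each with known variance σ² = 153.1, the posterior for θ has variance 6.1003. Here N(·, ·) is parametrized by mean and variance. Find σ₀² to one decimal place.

For the Normal–Normal model with known σ², precisions add: τ_n = τ₀ + n/σ².
So 1/σ₀² = 1/6.1003 − 23/153.1 = 0.163926 − 0.150229 = 0.013697.
Hence σ₀² = 1/0.013697 ≈ 73.0.

σ₀² = 73.0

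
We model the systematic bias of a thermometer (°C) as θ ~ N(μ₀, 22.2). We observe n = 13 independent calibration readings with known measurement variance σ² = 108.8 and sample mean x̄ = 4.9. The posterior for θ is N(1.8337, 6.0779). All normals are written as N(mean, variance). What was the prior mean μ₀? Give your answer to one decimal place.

μ₀ = -6.3

With known observation variance, the Normal–Normal posterior has precision τ_n = τ₀ + n/σ² and mean μ_n = (τ₀μ₀ + (n/σ²)x̄)/τ_n.
Here τ₀ = 1/22.2 = 0.045045 and τ_data = 13/108.8 = 0.119485, so τ_n = 0.164530.
Rearranging for μ₀: μ₀ = (μ_n·τ_n − τ_data·x̄)/τ₀ = (1.8337·0.164530 − 0.119485·4.9) / 0.045045 = -0.283778/0.045045 ≈ -6.3.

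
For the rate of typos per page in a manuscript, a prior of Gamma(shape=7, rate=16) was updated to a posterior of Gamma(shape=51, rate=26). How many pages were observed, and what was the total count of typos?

n = 10 pages with total 44 typos

A Gamma(α, β) prior (rate parametrization) on a Poisson rate with n observations summing to S gives posterior Gamma(α+S, β+n).
Matching: Σxᵢ = 51 − 7 = 44 and n = 26 − 16 = 10.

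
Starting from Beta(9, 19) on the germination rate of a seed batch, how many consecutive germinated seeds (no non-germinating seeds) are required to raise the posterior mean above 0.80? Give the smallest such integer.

After k germinated seeds and 0 non-germinating seeds the posterior is Beta(9+k, 19), with mean (9+k)/(9+19+k).
Set (9+k)/(28+k) > 0.80 and solve: k > (0.80·28 − 9)/(1 − 0.80) = 67.000.
The smallest integer exceeding 67.000 is 68.

k = 68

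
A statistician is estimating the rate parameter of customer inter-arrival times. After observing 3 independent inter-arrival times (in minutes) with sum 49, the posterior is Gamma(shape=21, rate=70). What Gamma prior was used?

Gamma–exponential conjugacy: posterior shape = α + n, posterior rate = β + Σtᵢ.
So α = 21 − 3 = 18 and β = 70 − 49 = 21.

Gamma(shape=18, rate=21)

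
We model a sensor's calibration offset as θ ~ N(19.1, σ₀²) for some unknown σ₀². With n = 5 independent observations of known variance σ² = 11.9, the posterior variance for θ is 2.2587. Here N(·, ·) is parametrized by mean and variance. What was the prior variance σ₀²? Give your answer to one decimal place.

Posterior precision equals prior precision plus data precision: 1/σ_n² = 1/σ₀² + n/σ².
So 1/σ₀² = 1/2.2587 − 5/11.9 = 0.442733 − 0.420168 = 0.022565.
Hence σ₀² = 1/0.022565 ≈ 44.3.

σ₀² = 44.3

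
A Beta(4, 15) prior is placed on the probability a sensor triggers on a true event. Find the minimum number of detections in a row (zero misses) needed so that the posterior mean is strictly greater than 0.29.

After k detections and 0 misses the posterior is Beta(4+k, 15), with mean (4+k)/(4+15+k).
Set (4+k)/(19+k) > 0.29 and solve: k > (0.29·19 − 4)/(1 − 0.29) = 2.127.
The smallest integer exceeding 2.127 is 3.

k = 3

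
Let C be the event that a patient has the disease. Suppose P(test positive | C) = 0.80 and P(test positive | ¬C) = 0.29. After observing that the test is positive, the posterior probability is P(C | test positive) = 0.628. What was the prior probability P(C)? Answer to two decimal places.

Bayes' rule in odds form gives O(C|E) = O(C)·[P(E|C)/P(E|¬C)], hence O(C) = O(C|E)/LR.
Posterior odds = 0.628/(1−0.628) = 1.6882. LR = 0.80/0.29 = 2.7586.
Prior odds = 1.6882/2.7586 = 0.6120, so P(C) = 0.6120/(1+0.6120) ≈ 0.38.

P(C) = 0.38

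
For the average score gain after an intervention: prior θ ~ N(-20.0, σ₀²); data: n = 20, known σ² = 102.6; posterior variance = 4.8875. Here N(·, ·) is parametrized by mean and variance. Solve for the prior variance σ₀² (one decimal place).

Posterior precision equals prior precision plus data precision: 1/σ_n² = 1/σ₀² + n/σ².
So 1/σ₀² = 1/4.8875 − 20/102.6 = 0.204604 − 0.194932 = 0.009672.
Hence σ₀² = 1/0.009672 ≈ 103.4.

σ₀² = 103.4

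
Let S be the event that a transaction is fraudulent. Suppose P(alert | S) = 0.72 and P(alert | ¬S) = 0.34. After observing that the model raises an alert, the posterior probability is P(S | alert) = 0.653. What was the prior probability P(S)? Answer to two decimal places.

P(S) = 0.47

Bayes' rule in odds form gives O(S|E) = O(S)·[P(E|S)/P(E|¬S)], hence O(S) = O(S|E)/LR.
Posterior odds = 0.653/(1−0.653) = 1.8818. LR = 0.72/0.34 = 2.1176.
Prior odds = 1.8818/2.1176 = 0.8886, so P(S) = 0.8886/(1+0.8886) ≈ 0.47.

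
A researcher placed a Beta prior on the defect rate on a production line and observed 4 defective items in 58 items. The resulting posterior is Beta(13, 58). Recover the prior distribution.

Beta(9, 4)

Beta is conjugate to the binomial likelihood: posterior = Beta(a+s, b+f).
Subtract the data counts: 13−4=9, 58−54=4.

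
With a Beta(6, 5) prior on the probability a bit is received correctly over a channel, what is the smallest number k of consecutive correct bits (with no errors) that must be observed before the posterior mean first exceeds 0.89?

After k correct bits and 0 errors the posterior is Beta(6+k, 5), with mean (6+k)/(6+5+k).
Set (6+k)/(11+k) > 0.89 and solve: k > (0.89·11 − 6)/(1 − 0.89) = 34.455.
The smallest integer exceeding 34.455 is 35, and checking k=35: (41)/(46) = 0.8913 > 0.89.

k = 35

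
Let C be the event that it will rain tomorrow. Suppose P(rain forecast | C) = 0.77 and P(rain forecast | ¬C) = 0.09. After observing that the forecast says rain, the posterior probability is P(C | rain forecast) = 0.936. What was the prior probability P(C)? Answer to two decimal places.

In odds form, posterior odds = prior odds × likelihood ratio, so prior odds = posterior odds ÷ LR.
Posterior odds = 0.936/(1−0.936) = 14.6250. LR = 0.77/0.09 = 8.5556.
Prior odds = 14.6250/8.5556 = 1.7094, so P(C) = 1.7094/(1+1.7094) ≈ 0.63.

P(C) = 0.63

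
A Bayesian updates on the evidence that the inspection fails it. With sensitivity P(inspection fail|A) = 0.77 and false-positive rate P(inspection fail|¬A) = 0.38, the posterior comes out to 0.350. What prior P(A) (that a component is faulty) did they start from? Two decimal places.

P(A) = 0.21

In odds form, posterior odds = prior odds × likelihood ratio, so prior odds = posterior odds ÷ LR.
Posterior odds = 0.350/(1−0.350) = 0.5385. LR = 0.77/0.38 = 2.0263.
Prior odds = 0.5385/2.0263 = 0.2658, so P(A) = 0.2658/(1+0.2658) ≈ 0.21.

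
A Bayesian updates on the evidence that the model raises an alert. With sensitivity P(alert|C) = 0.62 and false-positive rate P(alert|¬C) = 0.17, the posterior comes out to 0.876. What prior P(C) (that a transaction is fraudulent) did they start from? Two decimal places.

In odds form, posterior odds = prior odds × likelihood ratio, so prior odds = posterior odds ÷ LR.
Posterior odds = 0.876/(1−0.876) = 7.0645. LR = 0.62/0.17 = 3.6471.
Prior odds = 7.0645/3.6471 = 1.9370, so P(C) = 1.9370/(1+1.9370) ≈ 0.66.

P(C) = 0.66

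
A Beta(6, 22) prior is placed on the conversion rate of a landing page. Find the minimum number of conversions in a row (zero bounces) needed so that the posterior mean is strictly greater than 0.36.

After k conversions and 0 bounces the posterior is Beta(6+k, 22), with mean (6+k)/(6+22+k).
Set (6+k)/(28+k) > 0.36 and solve: k > (0.36·28 − 6)/(1 − 0.36) = 6.375.
The smallest integer exceeding 6.375 is 7.

k = 7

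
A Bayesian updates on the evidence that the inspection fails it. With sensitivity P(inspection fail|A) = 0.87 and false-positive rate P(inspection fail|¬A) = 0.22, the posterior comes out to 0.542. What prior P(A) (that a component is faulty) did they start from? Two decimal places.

In odds form, posterior odds = prior odds × likelihood ratio, so prior odds = posterior odds ÷ LR.
Posterior odds = 0.542/(1−0.542) = 1.1834. LR = 0.87/0.22 = 3.9545.
Prior odds = 1.1834/3.9545 = 0.2993, so P(A) = 0.2993/(1+0.2993) ≈ 0.23.

P(A) = 0.23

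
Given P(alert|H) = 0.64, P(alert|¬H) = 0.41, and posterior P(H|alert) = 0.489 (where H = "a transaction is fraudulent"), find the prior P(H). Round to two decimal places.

Bayes' rule in odds form gives O(H|E) = O(H)·[P(E|H)/P(E|¬H)], hence O(H) = O(H|E)/LR.
Posterior odds = 0.489/(1−0.489) = 0.9569. LR = 0.64/0.41 = 1.5610.
Prior odds = 0.9569/1.5610 = 0.6130, so P(H) = 0.6130/(1+0.6130) ≈ 0.38.

P(H) = 0.38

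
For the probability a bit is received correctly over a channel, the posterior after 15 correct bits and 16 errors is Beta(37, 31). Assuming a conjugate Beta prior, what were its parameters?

Beta(22, 15)

Beta is conjugate to the binomial likelihood: posterior = Beta(α+s, β+f).
Subtract the data counts: 37−15=22, 31−16=15.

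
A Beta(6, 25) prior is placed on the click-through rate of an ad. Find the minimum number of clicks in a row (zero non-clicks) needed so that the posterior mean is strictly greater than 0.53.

k = 23

After k clicks and 0 non-clicks the posterior is Beta(6+k, 25), with mean (6+k)/(6+25+k).
Set (6+k)/(31+k) > 0.53 and solve: k > (0.53·31 − 6)/(1 − 0.53) = 22.191.
The smallest integer exceeding 22.191 is 23, and checking k=23: (29)/(54) = 0.5370 > 0.53.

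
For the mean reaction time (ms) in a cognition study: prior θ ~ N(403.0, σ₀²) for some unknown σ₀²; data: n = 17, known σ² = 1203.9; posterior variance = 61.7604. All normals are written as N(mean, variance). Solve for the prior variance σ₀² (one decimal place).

σ₀² = 482.9

For the Normal–Normal model with known σ², precisions add: τ_n = τ₀ + n/σ².
So 1/σ₀² = 1/61.7604 − 17/1203.9 = 0.016192 − 0.014121 = 0.002071.
Hence σ₀² = 1/0.002071 ≈ 482.9.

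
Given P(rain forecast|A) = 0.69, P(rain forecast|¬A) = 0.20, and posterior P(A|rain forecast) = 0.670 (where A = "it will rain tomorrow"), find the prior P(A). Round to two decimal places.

Bayes' rule in odds form gives O(A|E) = O(A)·[P(E|A)/P(E|¬A)], hence O(A) = O(A|E)/LR.
Posterior odds = 0.670/(1−0.670) = 2.0303. LR = 0.69/0.20 = 3.4500.
Prior odds = 2.0303/3.4500 = 0.5885, so P(A) = 0.5885/(1+0.5885) ≈ 0.37.

P(A) = 0.37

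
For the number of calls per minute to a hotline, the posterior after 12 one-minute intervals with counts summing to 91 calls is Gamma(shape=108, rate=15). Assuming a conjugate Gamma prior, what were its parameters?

Gamma(shape=17, rate=3)

A Gamma(α, β) prior (rate parametrization) on a Poisson rate with n observations summing to S gives posterior Gamma(α+S, β+n).
So α = 108 − 91 = 17 and β = 15 − 12 = 3.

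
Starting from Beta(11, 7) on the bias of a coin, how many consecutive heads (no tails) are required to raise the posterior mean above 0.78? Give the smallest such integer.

After k heads and 0 tails the posterior is Beta(11+k, 7), with mean (11+k)/(11+7+k).
Set (11+k)/(18+k) > 0.78 and solve: k > (0.78·18 − 11)/(1 − 0.78) = 13.818.
The smallest integer exceeding 13.818 is 14, and checking k=14: (25)/(32) = 0.7812 > 0.78.

k = 14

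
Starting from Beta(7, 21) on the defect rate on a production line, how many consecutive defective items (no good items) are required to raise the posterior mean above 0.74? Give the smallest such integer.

After k defective items and 0 good items the posterior is Beta(7+k, 21), with mean (7+k)/(7+21+k).
Set (7+k)/(28+k) > 0.74 and solve: k > (0.74·28 − 7)/(1 − 0.74) = 52.769.
The smallest integer exceeding 52.769 is 53.

k = 53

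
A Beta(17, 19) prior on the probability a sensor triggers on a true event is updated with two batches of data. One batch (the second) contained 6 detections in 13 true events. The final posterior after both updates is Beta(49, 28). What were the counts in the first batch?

Because Beta–binomial updating is additive in the counts, the combined data contributed (α_post−α_prior, β_post−β_prior) successes and failures.
Total across both batches: 49−17=32 detections, 28−19=9 misses.
Subtract the second batch: 32−6=26 detections and 9−7=2 misses.

26 detections and 2 misses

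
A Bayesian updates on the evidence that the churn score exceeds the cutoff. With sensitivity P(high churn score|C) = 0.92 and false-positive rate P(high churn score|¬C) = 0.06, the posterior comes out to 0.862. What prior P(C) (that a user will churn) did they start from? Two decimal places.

Bayes' rule in odds form gives O(C|E) = O(C)·[P(E|C)/P(E|¬C)], hence O(C) = O(C|E)/LR.
Posterior odds = 0.862/(1−0.862) = 6.2464. LR = 0.92/0.06 = 15.3333.
Prior odds = 6.2464/15.3333 = 0.4074, so P(C) = 0.4074/(1+0.4074) ≈ 0.29.

P(C) = 0.29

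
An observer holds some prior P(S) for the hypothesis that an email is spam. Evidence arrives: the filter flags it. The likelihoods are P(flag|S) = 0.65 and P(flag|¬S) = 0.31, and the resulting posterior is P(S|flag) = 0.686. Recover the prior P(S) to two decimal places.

P(S) = 0.51

Bayes' rule in odds form gives O(S|E) = O(S)·[P(E|S)/P(E|¬S)], hence O(S) = O(S|E)/LR.
Posterior odds = 0.686/(1−0.686) = 2.1847. LR = 0.65/0.31 = 2.0968.
Prior odds = 2.1847/2.0968 = 1.0419, so P(S) = 1.0419/(1+1.0419) ≈ 0.51.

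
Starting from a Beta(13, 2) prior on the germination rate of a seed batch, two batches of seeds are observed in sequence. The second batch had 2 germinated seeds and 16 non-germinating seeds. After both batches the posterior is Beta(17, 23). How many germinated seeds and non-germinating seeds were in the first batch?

2 germinated seeds and 5 non-germinating seeds

Because Beta–binomial updating is additive in the counts, the combined data contributed (α_post−α_prior, β_post−β_prior) successes and failures.
Total across both batches: 17−13=4 germinated seeds, 23−2=21 non-germinating seeds.
Subtract the second batch: 4−2=2 germinated seeds and 21−16=5 non-germinating seeds.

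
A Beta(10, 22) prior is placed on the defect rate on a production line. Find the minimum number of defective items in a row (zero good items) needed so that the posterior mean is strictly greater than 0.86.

k = 126

After k defective items and 0 good items the posterior is Beta(10+k, 22), with mean (10+k)/(10+22+k).
Set (10+k)/(32+k) > 0.86 and solve: k > (0.86·32 − 10)/(1 − 0.86) = 125.143.
The smallest integer exceeding 125.143 is 126, and checking k=126: (136)/(158) = 0.8608 > 0.86.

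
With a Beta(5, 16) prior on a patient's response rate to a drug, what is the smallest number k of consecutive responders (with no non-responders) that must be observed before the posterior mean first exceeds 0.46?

k = 9

After k responders and 0 non-responders the posterior is Beta(5+k, 16), with mean (5+k)/(5+16+k).
Set (5+k)/(21+k) > 0.46 and solve: k > (0.46·21 − 5)/(1 − 0.46) = 8.630.
The smallest integer exceeding 8.630 is 9.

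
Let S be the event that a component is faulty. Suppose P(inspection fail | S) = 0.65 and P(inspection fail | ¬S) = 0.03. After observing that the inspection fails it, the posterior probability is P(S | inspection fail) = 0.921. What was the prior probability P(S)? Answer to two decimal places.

Bayes' rule in odds form gives O(S|E) = O(S)·[P(E|S)/P(E|¬S)], hence O(S) = O(S|E)/LR.
Posterior odds = 0.921/(1−0.921) = 11.6582. LR = 0.65/0.03 = 21.6667.
Prior odds = 11.6582/21.6667 = 0.5381, so P(S) = 0.5381/(1+0.5381) ≈ 0.35.

P(S) = 0.35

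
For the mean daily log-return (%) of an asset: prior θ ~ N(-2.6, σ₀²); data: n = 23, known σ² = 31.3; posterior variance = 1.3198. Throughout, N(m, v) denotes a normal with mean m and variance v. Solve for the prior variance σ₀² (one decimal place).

σ₀² = 43.7

For the Normal–Normal model with known σ², precisions add: τ_n = τ₀ + n/σ².
So 1/σ₀² = 1/1.3198 − 23/31.3 = 0.757691 − 0.734824 = 0.022867.
Hence σ₀² = 1/0.022867 ≈ 43.7.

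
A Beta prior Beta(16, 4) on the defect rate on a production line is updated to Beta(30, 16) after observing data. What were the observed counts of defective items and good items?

A Beta(a, b) prior with s successes and f failures in binomial data gives a Beta(a+s, b+f) posterior.
Match parameters: s=30−16=14, f=16−4=12.

14 defective items and 12 good items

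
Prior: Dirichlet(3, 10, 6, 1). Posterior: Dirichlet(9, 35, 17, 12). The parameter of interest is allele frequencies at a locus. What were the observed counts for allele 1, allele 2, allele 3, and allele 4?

counts (6, 25, 11, 11)

For a Dirichlet(α) prior with multinomial counts c, the posterior is Dirichlet(α + c) componentwise.
Counts are posterior − prior componentwise: 9−3=6, 35−10=25, 17−6=11, 12−1=11.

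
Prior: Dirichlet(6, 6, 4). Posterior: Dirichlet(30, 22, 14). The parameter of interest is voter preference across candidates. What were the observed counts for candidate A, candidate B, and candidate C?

counts (24, 16, 10)

For a Dirichlet(α) prior with multinomial counts c, the posterior is Dirichlet(α + c) componentwise.
Counts are posterior − prior componentwise: 30−6=24, 22−6=16, 14−4=10.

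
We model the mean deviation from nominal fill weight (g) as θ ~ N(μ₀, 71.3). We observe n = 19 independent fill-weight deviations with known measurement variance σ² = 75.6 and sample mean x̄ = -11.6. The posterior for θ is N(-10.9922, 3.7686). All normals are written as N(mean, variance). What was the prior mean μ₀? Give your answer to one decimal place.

The posterior mean is a precision-weighted average: μ_n = (τ₀μ₀ + τ_data·x̄)/(τ₀+τ_data), with τ₀=1/σ₀² and τ_data=n/σ².
Here τ₀ = 1/71.3 = 0.014025 and τ_data = 19/75.6 = 0.251323, so τ_n = 0.265348.
Rearranging for μ₀: μ₀ = (μ_n·τ_n − τ_data·x̄)/τ₀ = (-10.9922·0.265348 − 0.251323·-11.6) / 0.014025 = -0.001411/0.014025 ≈ -0.1.

μ₀ = -0.1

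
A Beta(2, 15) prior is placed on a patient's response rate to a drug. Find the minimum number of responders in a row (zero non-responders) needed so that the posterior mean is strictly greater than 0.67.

k = 29

After k responders and 0 non-responders the posterior is Beta(2+k, 15), with mean (2+k)/(2+15+k).
Set (2+k)/(17+k) > 0.67 and solve: k > (0.67·17 − 2)/(1 − 0.67) = 28.455.
The smallest integer exceeding 28.455 is 29, and checking k=29: (31)/(46) = 0.6739 > 0.67.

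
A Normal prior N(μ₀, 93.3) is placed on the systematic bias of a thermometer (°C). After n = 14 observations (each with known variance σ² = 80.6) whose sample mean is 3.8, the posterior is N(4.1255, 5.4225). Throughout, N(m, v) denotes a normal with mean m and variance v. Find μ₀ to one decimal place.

μ₀ = 9.4

The posterior mean is a precision-weighted average: μ_n = (τ₀μ₀ + τ_data·x̄)/(τ₀+τ_data), with τ₀=1/σ₀² and τ_data=n/σ².
Here τ₀ = 1/93.3 = 0.010718 and τ_data = 14/80.6 = 0.173697, so τ_n = 0.184415.
Rearranging for μ₀: μ₀ = (μ_n·τ_n − τ_data·x̄)/τ₀ = (4.1255·0.184415 − 0.173697·3.8) / 0.010718 = 0.100755/0.010718 ≈ 9.4.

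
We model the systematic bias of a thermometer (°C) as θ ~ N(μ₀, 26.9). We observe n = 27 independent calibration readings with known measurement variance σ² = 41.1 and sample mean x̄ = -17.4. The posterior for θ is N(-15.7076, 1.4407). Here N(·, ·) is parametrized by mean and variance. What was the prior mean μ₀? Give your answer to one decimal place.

The posterior mean is a precision-weighted average: μ_n = (τ₀μ₀ + τ_data·x̄)/(τ₀+τ_data), with τ₀=1/σ₀² and τ_data=n/σ².
Here τ₀ = 1/26.9 = 0.037175 and τ_data = 27/41.1 = 0.656934, so τ_n = 0.694109.
Rearranging for μ₀: μ₀ = (μ_n·τ_n − τ_data·x̄)/τ₀ = (-15.7076·0.694109 − 0.656934·-17.4) / 0.037175 = 0.527865/0.037175 ≈ 14.2.

μ₀ = 14.2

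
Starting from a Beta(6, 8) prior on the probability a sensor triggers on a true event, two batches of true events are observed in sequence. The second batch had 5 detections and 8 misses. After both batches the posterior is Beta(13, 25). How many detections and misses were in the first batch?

2 detections and 9 misses

Sequential conjugate updates are equivalent to a single update on the pooled data, so total successes = posterior α − prior α and total failures = posterior β − prior β.
Total across both batches: 13−6=7 detections, 25−8=17 misses.
Subtract the second batch: 7−5=2 detections and 17−8=9 misses.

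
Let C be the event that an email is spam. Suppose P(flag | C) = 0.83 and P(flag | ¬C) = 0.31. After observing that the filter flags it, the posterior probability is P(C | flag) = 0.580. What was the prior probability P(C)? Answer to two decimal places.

P(C) = 0.34

In odds form, posterior odds = prior odds × likelihood ratio, so prior odds = posterior odds ÷ LR.
Posterior odds = 0.580/(1−0.580) = 1.3810. LR = 0.83/0.31 = 2.6774.
Prior odds = 1.3810/2.6774 = 0.5158, so P(C) = 0.5158/(1+0.5158) ≈ 0.34.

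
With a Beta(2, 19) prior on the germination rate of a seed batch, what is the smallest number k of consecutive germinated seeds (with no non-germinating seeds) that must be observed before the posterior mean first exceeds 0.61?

After k germinated seeds and 0 non-germinating seeds the posterior is Beta(2+k, 19), with mean (2+k)/(2+19+k).
Set (2+k)/(21+k) > 0.61 and solve: k > (0.61·21 − 2)/(1 − 0.61) = 27.718.
The smallest integer exceeding 27.718 is 28, and checking k=28: (30)/(49) = 0.6122 > 0.61.

k = 28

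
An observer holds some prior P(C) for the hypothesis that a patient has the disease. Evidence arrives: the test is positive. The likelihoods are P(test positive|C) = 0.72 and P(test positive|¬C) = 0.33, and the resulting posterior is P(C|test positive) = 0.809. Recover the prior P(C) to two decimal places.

P(C) = 0.66

Bayes' rule in odds form gives O(C|E) = O(C)·[P(E|C)/P(E|¬C)], hence O(C) = O(C|E)/LR.
Posterior odds = 0.809/(1−0.809) = 4.2356. LR = 0.72/0.33 = 2.1818.
Prior odds = 4.2356/2.1818 = 1.9413, so P(C) = 1.9413/(1+1.9413) ≈ 0.66.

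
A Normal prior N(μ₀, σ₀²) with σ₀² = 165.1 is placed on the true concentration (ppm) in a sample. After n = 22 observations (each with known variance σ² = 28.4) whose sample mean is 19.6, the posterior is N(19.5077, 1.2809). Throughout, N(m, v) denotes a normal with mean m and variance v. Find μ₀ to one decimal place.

With known observation variance, the Normal–Normal posterior has precision τ_n = τ₀ + n/σ² and mean μ_n = (τ₀μ₀ + (n/σ²)x̄)/τ_n.
Here τ₀ = 1/165.1 = 0.006057 and τ_data = 22/28.4 = 0.774648, so τ_n = 0.780705.
Rearranging for μ₀: μ₀ = (μ_n·τ_n − τ_data·x̄)/τ₀ = (19.5077·0.780705 − 0.774648·19.6) / 0.006057 = 0.046658/0.006057 ≈ 7.7.

μ₀ = 7.7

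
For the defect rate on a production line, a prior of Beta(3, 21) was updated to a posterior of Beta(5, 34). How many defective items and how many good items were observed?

A Beta(a, b) prior with s successes and f failures in binomial data gives a Beta(a+s, b+f) posterior.
So s = 5 − 3 = 2 and f = 34 − 21 = 13.

2 defective items and 13 good items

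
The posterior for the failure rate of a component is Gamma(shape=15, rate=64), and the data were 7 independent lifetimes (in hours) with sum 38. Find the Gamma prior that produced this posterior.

For an exponential likelihood with a Gamma(α, β) prior on the rate, n observations with total T give posterior Gamma(α+n, β+T).
So α = 15 − 7 = 8 and β = 64 − 38 = 26.

Gamma(shape=8, rate=26)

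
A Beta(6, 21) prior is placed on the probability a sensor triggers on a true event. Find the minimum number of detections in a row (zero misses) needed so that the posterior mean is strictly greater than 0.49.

After k detections and 0 misses the posterior is Beta(6+k, 21), with mean (6+k)/(6+21+k).
Set (6+k)/(27+k) > 0.49 and solve: k > (0.49·27 − 6)/(1 − 0.49) = 14.176.
The smallest integer exceeding 14.176 is 15.

k = 15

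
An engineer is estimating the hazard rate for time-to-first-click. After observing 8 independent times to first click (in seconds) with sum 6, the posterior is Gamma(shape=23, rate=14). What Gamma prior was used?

For an exponential likelihood with a Gamma(α, β) prior on the rate, n observations with total T give posterior Gamma(α+n, β+T).
So α = 23 − 8 = 15 and β = 14 − 6 = 8.

Gamma(shape=15, rate=8)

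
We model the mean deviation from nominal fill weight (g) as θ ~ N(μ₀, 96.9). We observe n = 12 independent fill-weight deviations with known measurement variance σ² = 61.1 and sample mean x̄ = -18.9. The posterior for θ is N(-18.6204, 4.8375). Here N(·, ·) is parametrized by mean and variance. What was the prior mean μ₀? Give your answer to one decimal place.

μ₀ = -13.3

With known observation variance, the Normal–Normal posterior has precision τ_n = τ₀ + n/σ² and mean μ_n = (τ₀μ₀ + (n/σ²)x̄)/τ_n.
Here τ₀ = 1/96.9 = 0.010320 and τ_data = 12/61.1 = 0.196399, so τ_n = 0.206719.
Rearranging for μ₀: μ₀ = (μ_n·τ_n − τ_data·x̄)/τ₀ = (-18.6204·0.206719 − 0.196399·-18.9) / 0.010320 = -0.137249/0.010320 ≈ -13.3.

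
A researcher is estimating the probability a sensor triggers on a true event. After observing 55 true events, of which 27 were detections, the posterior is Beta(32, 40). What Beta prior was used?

Beta(5, 12)

Under Beta–binomial conjugacy the posterior parameters are (a+s, b+f).
So a = 32 − 27 = 5 and b = 40 − 28 = 12.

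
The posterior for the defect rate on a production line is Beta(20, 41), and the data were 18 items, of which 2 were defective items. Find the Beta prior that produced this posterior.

A Beta(α, β) prior with s successes and f failures in binomial data gives a Beta(α+s, β+f) posterior.
Subtract the data counts: 20−2=18, 41−16=25.

Beta(18, 25)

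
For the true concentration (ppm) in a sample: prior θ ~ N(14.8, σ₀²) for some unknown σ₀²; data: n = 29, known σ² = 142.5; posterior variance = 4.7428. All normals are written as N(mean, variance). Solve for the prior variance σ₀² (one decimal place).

σ₀² = 136.3

Posterior precision equals prior precision plus data precision: 1/σ_n² = 1/σ₀² + n/σ².
So 1/σ₀² = 1/4.7428 − 29/142.5 = 0.210846 − 0.203509 = 0.007337.
Hence σ₀² = 1/0.007337 ≈ 136.3.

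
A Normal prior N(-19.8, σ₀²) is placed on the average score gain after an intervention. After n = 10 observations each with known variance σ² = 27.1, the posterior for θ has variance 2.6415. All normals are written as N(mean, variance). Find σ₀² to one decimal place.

σ₀² = 104.5

For the Normal–Normal model with known σ², precisions add: τ_n = τ₀ + n/σ².
So 1/σ₀² = 1/2.6415 − 10/27.1 = 0.378573 − 0.369004 = 0.009569.
Hence σ₀² = 1/0.009569 ≈ 104.5.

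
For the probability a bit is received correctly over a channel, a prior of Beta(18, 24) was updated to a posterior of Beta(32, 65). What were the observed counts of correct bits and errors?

14 correct bits and 41 errors

Under Beta–binomial conjugacy the posterior parameters are (a+s, b+f).
Match parameters: s=32−18=14, f=65−24=41.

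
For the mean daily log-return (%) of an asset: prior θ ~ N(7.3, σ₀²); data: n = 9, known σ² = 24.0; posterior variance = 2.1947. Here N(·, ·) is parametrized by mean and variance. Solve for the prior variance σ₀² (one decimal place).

Posterior precision equals prior precision plus data precision: 1/σ_n² = 1/σ₀² + n/σ².
So 1/σ₀² = 1/2.1947 − 9/24.0 = 0.455643 − 0.375000 = 0.080643.
Hence σ₀² = 1/0.080643 ≈ 12.4.

σ₀² = 12.4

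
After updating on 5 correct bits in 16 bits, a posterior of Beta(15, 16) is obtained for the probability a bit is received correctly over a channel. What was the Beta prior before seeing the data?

A Beta(α, β) prior with s successes and f failures in binomial data gives a Beta(α+s, β+f) posterior.
So α = 15 − 5 = 10 and β = 16 − 11 = 5.

Beta(10, 5)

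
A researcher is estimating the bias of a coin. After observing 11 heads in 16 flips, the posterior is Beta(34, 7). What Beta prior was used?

Beta is conjugate to the binomial likelihood: posterior = Beta(a+s, b+f).
Subtract the data counts: 34−11=23, 7−5=2.

Beta(23, 2)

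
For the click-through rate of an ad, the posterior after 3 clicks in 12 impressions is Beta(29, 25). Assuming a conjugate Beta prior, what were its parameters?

Beta(26, 16)

A Beta(α, β) prior with s successes and f failures in binomial data gives a Beta(α+s, β+f) posterior.
Subtract the data counts: 29−3=26, 25−9=16.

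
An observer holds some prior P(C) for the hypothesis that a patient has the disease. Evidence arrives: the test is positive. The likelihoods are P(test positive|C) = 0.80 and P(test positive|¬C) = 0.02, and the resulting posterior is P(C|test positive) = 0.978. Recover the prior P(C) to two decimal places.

P(C) = 0.53

Bayes' rule in odds form gives O(C|E) = O(C)·[P(E|C)/P(E|¬C)], hence O(C) = O(C|E)/LR.
Posterior odds = 0.978/(1−0.978) = 44.4545. LR = 0.80/0.02 = 40.0000.
Prior odds = 44.4545/40.0000 = 1.1114, so P(C) = 1.1114/(1+1.1114) ≈ 0.53.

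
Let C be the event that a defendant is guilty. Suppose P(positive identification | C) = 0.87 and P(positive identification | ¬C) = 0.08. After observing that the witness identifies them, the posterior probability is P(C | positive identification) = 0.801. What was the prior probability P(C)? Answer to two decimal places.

In odds form, posterior odds = prior odds × likelihood ratio, so prior odds = posterior odds ÷ LR.
Posterior odds = 0.801/(1−0.801) = 4.0251. LR = 0.87/0.08 = 10.8750.
Prior odds = 4.0251/10.8750 = 0.3701, so P(C) = 0.3701/(1+0.3701) ≈ 0.27.

P(C) = 0.27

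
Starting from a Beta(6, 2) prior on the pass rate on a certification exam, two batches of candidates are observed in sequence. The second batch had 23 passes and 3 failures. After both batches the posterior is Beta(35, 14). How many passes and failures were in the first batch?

Sequential conjugate updates are equivalent to a single update on the pooled data, so total successes = posterior α − prior α and total failures = posterior β − prior β.
Total across both batches: 35−6=29 passes, 14−2=12 failures.
Subtract the second batch: 29−23=6 passes and 12−3=9 failures.

6 passes and 9 failures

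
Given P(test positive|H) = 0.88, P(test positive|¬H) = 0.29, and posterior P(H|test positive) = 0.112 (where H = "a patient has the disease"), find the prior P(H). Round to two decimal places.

Bayes' rule in odds form gives O(H|E) = O(H)·[P(E|H)/P(E|¬H)], hence O(H) = O(H|E)/LR.
Posterior odds = 0.112/(1−0.112) = 0.1261. LR = 0.88/0.29 = 3.0345.
Prior odds = 0.1261/3.0345 = 0.0416, so P(H) = 0.0416/(1+0.0416) ≈ 0.04.

P(H) = 0.04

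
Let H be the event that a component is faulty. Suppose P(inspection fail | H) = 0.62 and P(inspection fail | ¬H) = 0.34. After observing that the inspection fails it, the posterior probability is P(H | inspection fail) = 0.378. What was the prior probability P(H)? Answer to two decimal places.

P(H) = 0.25

In odds form, posterior odds = prior odds × likelihood ratio, so prior odds = posterior odds ÷ LR.
Posterior odds = 0.378/(1−0.378) = 0.6077. LR = 0.62/0.34 = 1.8235.
Prior odds = 0.6077/1.8235 = 0.3333, so P(H) = 0.3333/(1+0.3333) ≈ 0.25.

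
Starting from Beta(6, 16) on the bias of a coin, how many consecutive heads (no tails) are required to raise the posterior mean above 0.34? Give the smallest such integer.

k = 3

After k heads and 0 tails the posterior is Beta(6+k, 16), with mean (6+k)/(6+16+k).
Set (6+k)/(22+k) > 0.34 and solve: k > (0.34·22 − 6)/(1 − 0.34) = 2.242.
The smallest integer exceeding 2.242 is 3.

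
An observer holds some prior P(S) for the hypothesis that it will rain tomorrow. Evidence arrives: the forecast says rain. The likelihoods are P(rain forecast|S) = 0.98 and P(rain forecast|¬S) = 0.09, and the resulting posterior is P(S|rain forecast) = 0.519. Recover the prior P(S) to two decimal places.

P(S) = 0.09

Bayes' rule in odds form gives O(S|E) = O(S)·[P(E|S)/P(E|¬S)], hence O(S) = O(S|E)/LR.
Posterior odds = 0.519/(1−0.519) = 1.0790. LR = 0.98/0.09 = 10.8889.
Prior odds = 1.0790/10.8889 = 0.0991, so P(S) = 0.0991/(1+0.0991) ≈ 0.09.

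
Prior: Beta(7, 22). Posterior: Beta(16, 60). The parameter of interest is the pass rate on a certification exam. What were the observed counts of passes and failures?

9 passes and 38 failures

A Beta(a, b) prior with s successes and f failures in binomial data gives a Beta(a+s, b+f) posterior.
Match parameters: s=16−7=9, f=60−22=38.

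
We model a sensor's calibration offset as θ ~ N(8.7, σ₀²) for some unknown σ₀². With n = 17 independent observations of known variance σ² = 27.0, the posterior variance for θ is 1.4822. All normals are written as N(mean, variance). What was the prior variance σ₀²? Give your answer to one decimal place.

For the Normal–Normal model with known σ², precisions add: τ_n = τ₀ + n/σ².
So 1/σ₀² = 1/1.4822 − 17/27.0 = 0.674673 − 0.629630 = 0.045043.
Hence σ₀² = 1/0.045043 ≈ 22.2.

σ₀² = 22.2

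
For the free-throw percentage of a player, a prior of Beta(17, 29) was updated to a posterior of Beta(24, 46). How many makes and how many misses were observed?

7 makes and 17 misses

Under Beta–binomial conjugacy the posterior parameters are (a+s, b+f).
Match parameters: s=24−17=7, f=46−29=17.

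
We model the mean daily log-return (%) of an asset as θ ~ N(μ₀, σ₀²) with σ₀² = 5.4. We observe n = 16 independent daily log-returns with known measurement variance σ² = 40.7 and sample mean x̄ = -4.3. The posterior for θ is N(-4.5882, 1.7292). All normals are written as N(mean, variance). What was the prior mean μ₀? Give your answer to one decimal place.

μ₀ = -5.2

With known observation variance, the Normal–Normal posterior has precision τ_n = τ₀ + n/σ² and mean μ_n = (τ₀μ₀ + (n/σ²)x̄)/τ_n.
Here τ₀ = 1/5.4 = 0.185185 and τ_data = 16/40.7 = 0.393120, so τ_n = 0.578305.
Rearranging for μ₀: μ₀ = (μ_n·τ_n − τ_data·x̄)/τ₀ = (-4.5882·0.578305 − 0.393120·-4.3) / 0.185185 = -0.962963/0.185185 ≈ -5.2.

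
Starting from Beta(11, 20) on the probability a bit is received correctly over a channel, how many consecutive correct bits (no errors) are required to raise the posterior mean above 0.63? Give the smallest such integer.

After k correct bits and 0 errors the posterior is Beta(11+k, 20), with mean (11+k)/(11+20+k).
Set (11+k)/(31+k) > 0.63 and solve: k > (0.63·31 − 11)/(1 − 0.63) = 23.054.
The smallest integer exceeding 23.054 is 24.

k = 24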